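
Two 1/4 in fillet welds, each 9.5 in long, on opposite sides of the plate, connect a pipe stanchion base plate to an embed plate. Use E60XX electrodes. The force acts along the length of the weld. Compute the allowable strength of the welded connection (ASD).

R_n/Ω ≈ 60.4 kips

E60XX → F_EXX = 60 ksi.
Effective throat t_e = 0.707 × 0.25 = 0.1767 in.
Total length L = 19 in; A_we = 0.1767 × 19 = 3.358 in².
F_nw = 0.6 F_EXX = 0.6 × 60 = 36 ksi.
R_n = 36 × 3.358 = 120.9 kips; R_n/Ω = 120.9/2.0 = 60.45 kips.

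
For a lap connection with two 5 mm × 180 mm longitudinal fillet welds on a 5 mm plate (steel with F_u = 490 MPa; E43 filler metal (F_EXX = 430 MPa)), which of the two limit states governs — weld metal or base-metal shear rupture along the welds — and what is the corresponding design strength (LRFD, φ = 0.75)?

φR_n ≈ 246 kN (weld metal governs)

t_e = 0.707 × 5 = 3.535 mm; L = 360 mm.
Weld metal: φR_n = 0.75 × 0.6 × 430 × 3.535 × 360 × 10⁻³ = 246.2 kN.
Base metal (shear rupture): φR_n = 0.75 × 0.6 × 490 × 5 × 360 × 10⁻³ = 396.9 kN.
Governing: weld metal.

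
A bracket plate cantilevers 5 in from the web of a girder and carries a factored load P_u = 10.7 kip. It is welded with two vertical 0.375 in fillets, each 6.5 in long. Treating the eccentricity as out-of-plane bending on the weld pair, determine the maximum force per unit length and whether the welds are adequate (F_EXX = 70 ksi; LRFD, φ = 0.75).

L_w = 2 × 6.5 = 13 in; section modulus (unit throat) S = 2 × L²/6 = 14.08 in².
Direct shear f_v = P/L_w = 10.7/13 = 0.8231 kip/in.
Moment M = P × e = 10.7 × 5 = 53.5 kip·in; bending f_b = M/S = 3.799 kip/in.
f_max = √(f_v² + f_b²) = √(0.8231² + 3.799²) = 3.887 kip/in.
φr_n = 0.75 × 0.6 × 70 × (0.707 × 0.375) = 8.351 kip/in → adequate.

f_max ≈ 3.89 kip/in; adequate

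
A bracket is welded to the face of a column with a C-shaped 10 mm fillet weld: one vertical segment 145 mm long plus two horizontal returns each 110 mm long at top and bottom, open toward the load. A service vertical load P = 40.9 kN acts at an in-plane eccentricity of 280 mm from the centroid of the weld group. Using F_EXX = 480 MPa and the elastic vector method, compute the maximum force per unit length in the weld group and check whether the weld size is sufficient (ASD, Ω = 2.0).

f_max ≈ 724 N/mm; adequate

Total weld length L_w = 365 mm. Treat welds as unit-width lines.
Centroid: x̄ = 2×110×55 / 365 = 33.15 mm from the vertical weld.
Polar moment about centroid: J = I_x + I_y = [145³/12 + 2×110×72.5²] + [145×33.15² + 2(110³/12 + 110×21.85²)] = 1897000 mm³.
Direct shear f_v = P/L_w = 40.9×10³ / 365 = 112.1 N/mm (vertical).
Torsion M = P·e = 40.9×10³ × 280 = 11452000 N·mm.
Critical point at (x, y) = (76.85, 72.5) from centroid. f_tx = M·y/J = 437.8 N/mm; f_ty = M·x/J = 464 N/mm.
Resultant f_max = √[f_tx² + (f_v + f_ty)²] = √[437.8² + (112.1 + 464)²] = 723.5 N/mm.
Capacity per unit length: r_n/Ω = (1/2.0) × 0.6 × 480 × (0.707 × 10) = 1018 N/mm.
723.5 ≤ 1018 → adequate.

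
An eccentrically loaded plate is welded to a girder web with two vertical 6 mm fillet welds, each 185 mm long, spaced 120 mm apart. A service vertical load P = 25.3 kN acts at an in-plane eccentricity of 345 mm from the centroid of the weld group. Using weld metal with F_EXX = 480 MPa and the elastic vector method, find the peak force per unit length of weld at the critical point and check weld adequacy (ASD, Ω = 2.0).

Total weld length L_w = 370 mm. Treat welds as unit-width lines.
Polar moment about centroid: J = 2[d³/12 + d(b/2)²] = 2[185³/12 + 185×60²] = 2387000 mm³.
Direct shear f_v = P/L_w = 25.3×10³ / 370 = 68.38 N/mm (vertical).
Torsion M = P·e = 25.3×10³ × 345 = 8728500 N·mm.
Critical point at (x, y) = (60, 92.5) from centroid. f_tx = M·y/J = 338.2 N/mm; f_ty = M·x/J = 219.4 N/mm.
Resultant f_max = √[f_tx² + (f_v + f_ty)²] = √[338.2² + (68.38 + 219.4)²] = 444.1 N/mm.
Capacity per unit length: r_n/Ω = (1/2.0) × 0.6 × 480 × (0.707 × 6) = 610.8 N/mm.
444.1 ≤ 610.8 → adequate.

f_max ≈ 444 N/mm; adequate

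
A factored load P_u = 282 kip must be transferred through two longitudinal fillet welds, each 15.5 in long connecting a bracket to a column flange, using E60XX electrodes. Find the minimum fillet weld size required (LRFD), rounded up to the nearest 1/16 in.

E60XX → F_EXX = 60 ksi.
Total weld length L = 31 in.
Required throat t_e = P_u / (φ × 0.6 F_EXX × L) = 282 / (0.75 × 0.6 × 60 × 31) = 0.3369 in.
Required leg w = t_e / 0.707 = 0.4765 in → use 1/2 in.

w = 1/2 in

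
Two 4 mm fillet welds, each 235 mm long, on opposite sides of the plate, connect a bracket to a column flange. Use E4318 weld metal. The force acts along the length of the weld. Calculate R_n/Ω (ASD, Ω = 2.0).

E43XX → F_EXX = 430 MPa.
Effective throat t_e = 0.707 × 4 = 2.828 mm.
Total length L = 470 mm; A_we = 2.828 × 470 = 1329 mm².
F_nw = 0.6 F_EXX = 0.6 × 430 = 258 MPa.
R_n = 258 × 1329 × 10⁻³ = 342.9 kN; R_n/Ω = 342.9/2.0 = 171.5 kN.

R_n/Ω ≈ 171 kN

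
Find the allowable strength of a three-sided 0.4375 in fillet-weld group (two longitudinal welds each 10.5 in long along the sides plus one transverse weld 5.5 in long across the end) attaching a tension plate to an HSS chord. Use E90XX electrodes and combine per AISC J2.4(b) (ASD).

R_n/Ω ≈ 221 kip

E90XX → F_EXX = 90 ksi.
t_e = 0.707 × 0.4375 = 0.3093 in.
R_nwl = 0.6 × 90 × 0.3093 × 21 = 350.8 kip (longitudinal, 2 welds).
R_nwt = 0.6 × 90 × 0.3093 × 5.5 = 91.87 kip (transverse, base value).
(i) R_nwl + R_nwt = 442.6 kip; (ii) 0.85 R_nwl + 1.5 R_nwt = 435.9 kip.
R_n = max = 442.6 kip [governs: (i)]; R_n/Ω = 221.3 kip.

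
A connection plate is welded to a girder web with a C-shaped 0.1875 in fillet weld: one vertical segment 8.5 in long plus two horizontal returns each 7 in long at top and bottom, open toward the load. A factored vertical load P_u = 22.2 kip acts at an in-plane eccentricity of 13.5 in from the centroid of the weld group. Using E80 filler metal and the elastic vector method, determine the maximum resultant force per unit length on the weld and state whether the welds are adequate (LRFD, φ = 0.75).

E80XX → F_EXX = 80 ksi.
Total weld length L_w = 22.5 in. Treat welds as unit-width lines.
Centroid: x̄ = 2×7×3.5 / 22.5 = 2.178 in from the vertical weld.
Polar moment about centroid: J = I_x + I_y = [8.5³/12 + 2×7×4.25²] + [8.5×2.178² + 2(7³/12 + 7×1.322²)] = 426 in³.
Direct shear f_v = P/L_w = 22.2 / 22.5 = 0.9867 kip/in (vertical).
Torsion M = P·e = 22.2 × 13.5 = 299.7 kip·in.
Critical point at (x, y) = (4.822, 4.25) from centroid. f_tx = M·y/J = 2.99 kip/in; f_ty = M·x/J = 3.392 kip/in.
Resultant f_max = √[f_tx² + (f_v + f_ty)²] = √[2.99² + (0.9867 + 3.392)²] = 5.302 kip/in.
Capacity per unit length: φr_n = 0.75 × 0.6 × 80 × (0.707 × 0.1875) = 4.772 kip/in.
5.302 > 4.772 → NOT adequate.

f_max ≈ 5.3 kip/in; NOT adequate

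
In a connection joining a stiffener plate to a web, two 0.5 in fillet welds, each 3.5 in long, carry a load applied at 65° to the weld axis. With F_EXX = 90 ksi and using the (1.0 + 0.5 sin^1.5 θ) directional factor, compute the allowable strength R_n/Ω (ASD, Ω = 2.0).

R_n/Ω ≈ 95.6 kip

t_e = 0.707 × 0.5 = 0.3535 in; A_we = 0.3535 × 7 = 2.474 in².
Directional factor: 1.0 + 0.5 sin^1.5(65°) = 1.431.
F_nw = 0.6 × 90 × 1.431 = 77.3 ksi.
R_n/Ω = (77.3 × 2.474) / 2.0 = 95.63 kip.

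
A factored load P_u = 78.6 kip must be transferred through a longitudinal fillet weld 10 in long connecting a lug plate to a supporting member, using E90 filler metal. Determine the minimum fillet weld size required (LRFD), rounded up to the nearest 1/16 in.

E90XX → F_EXX = 90 ksi.
Total weld length L = 10 in.
Required throat t_e = P_u / (φ × 0.6 F_EXX × L) = 78.6 / (0.75 × 0.6 × 90 × 10) = 0.1941 in.
Required leg w = t_e / 0.707 = 0.2745 in → use 5/16 in.

w = 5/16 in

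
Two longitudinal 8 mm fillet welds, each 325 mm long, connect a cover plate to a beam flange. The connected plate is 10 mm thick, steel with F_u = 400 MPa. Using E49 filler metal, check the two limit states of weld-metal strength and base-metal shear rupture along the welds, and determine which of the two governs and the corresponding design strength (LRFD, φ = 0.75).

E49XX → F_EXX = 490 MPa.
t_e = 0.707 × 8 = 5.656 mm; L = 650 mm.
Weld metal: φR_n = 0.75 × 0.6 × 490 × 5.656 × 650 × 10⁻³ = 810.6 kN.
Base metal (shear rupture): φR_n = 0.75 × 0.6 × 400 × 10 × 650 × 10⁻³ = 1170 kN.
Governing: weld metal.

φR_n ≈ 811 kN (weld metal governs)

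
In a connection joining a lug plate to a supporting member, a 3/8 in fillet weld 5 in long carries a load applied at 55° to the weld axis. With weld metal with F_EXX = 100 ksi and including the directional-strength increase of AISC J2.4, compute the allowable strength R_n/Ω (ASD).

R_n/Ω ≈ 54.5 kips

t_e = 0.707 × 0.375 = 0.2651 in; A_we = 0.2651 × 5 = 1.326 in².
Directional factor: 1.0 + 0.5 sin^1.5(55°) = 1.371.
F_nw = 0.6 × 100 × 1.371 = 82.24 ksi.
R_n/Ω = (82.24 × 1.326) / 2.0 = 54.51 kips.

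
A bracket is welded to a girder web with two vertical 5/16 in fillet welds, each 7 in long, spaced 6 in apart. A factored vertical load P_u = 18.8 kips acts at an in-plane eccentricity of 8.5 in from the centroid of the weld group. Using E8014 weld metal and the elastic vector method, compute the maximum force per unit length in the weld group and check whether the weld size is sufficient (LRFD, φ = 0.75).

f_max ≈ 5 kip/in; adequate

E80XX → F_EXX = 80 ksi.
Total weld length L_w = 14 in. Treat welds as unit-width lines.
Polar moment about centroid: J = 2[d³/12 + d(b/2)²] = 2[7³/12 + 7×3²] = 183.2 in³.
Direct shear f_v = P/L_w = 18.8 / 14 = 1.343 kip/in (vertical).
Torsion M = P·e = 18.8 × 8.5 = 159.8 kip·in.
Critical point at (x, y) = (3, 3.5) from centroid. f_tx = M·y/J = 3.054 kip/in; f_ty = M·x/J = 2.617 kip/in.
Resultant f_max = √[f_tx² + (f_v + f_ty)²] = √[3.054² + (1.343 + 2.617)²] = 5.001 kip/in.
Capacity per unit length: φr_n = 0.75 × 0.6 × 80 × (0.707 × 0.3125) = 7.954 kip/in.
5.001 ≤ 7.954 → adequate.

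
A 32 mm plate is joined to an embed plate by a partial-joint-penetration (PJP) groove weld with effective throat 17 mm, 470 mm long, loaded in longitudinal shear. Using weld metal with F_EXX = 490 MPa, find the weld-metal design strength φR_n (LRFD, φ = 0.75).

Effective throat (given) t_e = 17 mm.
A_we = 17 × 470 = 7990 mm².
F_nw = 0.6 F_EXX = 294 MPa.
φR_n = 0.75 × 294 × 7990 × 10⁻³ = 1762 kN.

φR_n ≈ 1760 kN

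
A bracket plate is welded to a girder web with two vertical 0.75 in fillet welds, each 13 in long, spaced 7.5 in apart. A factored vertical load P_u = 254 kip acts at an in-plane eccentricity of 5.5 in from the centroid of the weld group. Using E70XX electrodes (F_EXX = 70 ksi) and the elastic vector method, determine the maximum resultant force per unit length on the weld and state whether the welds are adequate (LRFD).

f_max ≈ 21 kip/in; NOT adequate

Total weld length L_w = 26 in. Treat welds as unit-width lines.
Polar moment about centroid: J = 2[d³/12 + d(b/2)²] = 2[13³/12 + 13×3.75²] = 731.8 in³.
Direct shear f_v = P/L_w = 254 / 26 = 9.769 kip/in (vertical).
Torsion M = P·e = 254 × 5.5 = 1397 kip·in.
Critical point at (x, y) = (3.75, 6.5) from centroid. f_tx = M·y/J = 12.41 kip/in; f_ty = M·x/J = 7.159 kip/in.
Resultant f_max = √[f_tx² + (f_v + f_ty)²] = √[12.41² + (9.769 + 7.159)²] = 20.99 kip/in.
Capacity per unit length: φr_n = 0.75 × 0.6 × 70 × (0.707 × 0.75) = 16.7 kip/in.
20.99 > 16.7 → NOT adequate.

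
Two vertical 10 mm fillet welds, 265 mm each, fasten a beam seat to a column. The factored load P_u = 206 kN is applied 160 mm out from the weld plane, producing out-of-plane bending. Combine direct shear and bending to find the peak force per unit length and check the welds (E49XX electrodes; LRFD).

E49XX → F_EXX = 490 MPa.
L_w = 2 × 265 = 530 mm; section modulus (unit throat) S = 2 × L²/6 = 23410 mm².
Direct shear f_v = P/L_w = 206×10³/530 = 388.7 N/mm.
Moment M = P × e = 206×10³ × 160 = 32960000 N·mm; bending f_b = M/S = 1408 N/mm.
f_max = √(f_v² + f_b²) = √(388.7² + 1408²) = 1461 N/mm.
φr_n = 0.75 × 0.6 × 490 × (0.707 × 10) = 1559 N/mm → adequate.

f_max ≈ 1460 N/mm; adequate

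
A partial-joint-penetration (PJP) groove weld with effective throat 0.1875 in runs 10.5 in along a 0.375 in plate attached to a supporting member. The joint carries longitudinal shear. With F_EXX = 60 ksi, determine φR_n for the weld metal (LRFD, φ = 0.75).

φR_n ≈ 53.2 kips

Effective throat (given) t_e = 0.1875 in.
A_we = 0.1875 × 10.5 = 1.969 in².
F_nw = 0.6 F_EXX = 36 ksi.
φR_n = 0.75 × 36 × 1.969 = 53.16 kips.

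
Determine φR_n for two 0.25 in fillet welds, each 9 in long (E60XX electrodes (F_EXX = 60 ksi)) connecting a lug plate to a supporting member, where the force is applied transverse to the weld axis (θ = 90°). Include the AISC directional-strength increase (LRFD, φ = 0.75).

φR_n ≈ 129 kips

t_e = 0.707 × 0.25 = 0.1767 in; A_we = 0.1767 × 18 = 3.181 in².
Directional factor: 1.0 + 0.5 sin^1.5(90°) = 1.5.
F_nw = 0.6 × 60 × 1.5 = 54 ksi.
φR_n = 0.75 × 54 × 3.181 = 128.9 kips.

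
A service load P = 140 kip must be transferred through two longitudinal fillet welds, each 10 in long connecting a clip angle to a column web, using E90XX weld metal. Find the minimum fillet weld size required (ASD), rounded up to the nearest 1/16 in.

E90XX → F_EXX = 90 ksi.
Total weld length L = 20 in.
Required throat t_e = P × Ω / (0.6 F_EXX × L) = 140 × 2.0 / (0.6 × 90 × 20) = 0.2593 in.
Required leg w = t_e / 0.707 = 0.3667 in → use 3/8 in.

w = 3/8 in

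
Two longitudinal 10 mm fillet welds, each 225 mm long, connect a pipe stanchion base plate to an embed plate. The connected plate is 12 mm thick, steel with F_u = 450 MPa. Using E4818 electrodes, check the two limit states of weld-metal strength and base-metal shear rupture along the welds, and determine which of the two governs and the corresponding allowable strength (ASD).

E48XX → F_EXX = 480 MPa.
t_e = 0.707 × 10 = 7.07 mm; L = 450 mm.
Weld metal: R_n/Ω = (1/2.0) × 0.6 × 480 × 7.07 × 450 × 10⁻³ = 458.1 kN.
Base metal (shear rupture): R_n/Ω = (1/2.0) × 0.6 × 450 × 12 × 450 × 10⁻³ = 729 kN.
Governing: weld metal.

R_n/Ω ≈ 458 kN (weld metal governs)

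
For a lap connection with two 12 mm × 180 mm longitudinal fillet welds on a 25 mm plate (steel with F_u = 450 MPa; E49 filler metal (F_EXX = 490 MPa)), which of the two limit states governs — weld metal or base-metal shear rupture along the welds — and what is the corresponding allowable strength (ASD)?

R_n/Ω ≈ 449 kN (weld metal governs)

t_e = 0.707 × 12 = 8.484 mm; L = 360 mm.
Weld metal: R_n/Ω = (1/2.0) × 0.6 × 490 × 8.484 × 360 × 10⁻³ = 449 kN.
Base metal (shear rupture): R_n/Ω = (1/2.0) × 0.6 × 450 × 25 × 360 × 10⁻³ = 1215 kN.
Governing: weld metal.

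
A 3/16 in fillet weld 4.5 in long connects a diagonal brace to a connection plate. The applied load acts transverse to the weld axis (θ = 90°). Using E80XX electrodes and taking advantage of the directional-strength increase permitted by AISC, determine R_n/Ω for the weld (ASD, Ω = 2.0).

R_n/Ω ≈ 21.5 kip

E80XX → F_EXX = 80 ksi.
t_e = 0.707 × 0.1875 = 0.1326 in; A_we = 0.1326 × 4.5 = 0.5965 in².
Directional factor: 1.0 + 0.5 sin^1.5(90°) = 1.5.
F_nw = 0.6 × 80 × 1.5 = 72 ksi.
R_n/Ω = (72 × 0.5965) / 2.0 = 21.48 kip.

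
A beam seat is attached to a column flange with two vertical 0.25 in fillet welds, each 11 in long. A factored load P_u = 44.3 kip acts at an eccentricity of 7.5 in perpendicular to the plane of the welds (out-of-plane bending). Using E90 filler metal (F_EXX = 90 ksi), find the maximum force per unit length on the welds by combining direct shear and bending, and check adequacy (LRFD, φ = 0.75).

f_max ≈ 8.48 kip/in; NOT adequate

L_w = 2 × 11 = 22 in; section modulus (unit throat) S = 2 × L²/6 = 40.33 in².
Direct shear f_v = P/L_w = 44.3/22 = 2.014 kip/in.
Moment M = P × e = 44.3 × 7.5 = 332.25 kip·in; bending f_b = M/S = 8.238 kip/in.
f_max = √(f_v² + f_b²) = √(2.014² + 8.238²) = 8.48 kip/in.
φr_n = 0.75 × 0.6 × 90 × (0.707 × 0.25) = 7.158 kip/in → NOT adequate.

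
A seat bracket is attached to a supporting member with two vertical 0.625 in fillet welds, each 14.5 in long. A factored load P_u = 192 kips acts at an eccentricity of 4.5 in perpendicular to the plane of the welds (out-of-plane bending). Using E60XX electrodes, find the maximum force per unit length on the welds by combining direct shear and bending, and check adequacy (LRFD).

E60XX → F_EXX = 60 ksi.
L_w = 2 × 14.5 = 29 in; section modulus (unit throat) S = 2 × L²/6 = 70.08 in².
Direct shear f_v = P/L_w = 192/29 = 6.621 kip/in.
Moment M = P × e = 192 × 4.5 = 864 kip·in; bending f_b = M/S = 12.33 kip/in.
f_max = √(f_v² + f_b²) = √(6.621² + 12.33²) = 13.99 kip/in.
φr_n = 0.75 × 0.6 × 60 × (0.707 × 0.625) = 11.93 kip/in → NOT adequate.

f_max ≈ 14 kip/in; NOT adequate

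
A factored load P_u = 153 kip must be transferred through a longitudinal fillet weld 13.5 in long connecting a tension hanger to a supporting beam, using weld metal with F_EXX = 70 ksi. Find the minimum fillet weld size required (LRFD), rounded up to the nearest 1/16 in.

w = 9/16 in

Total weld length L = 13.5 in.
Required throat t_e = P_u / (φ × 0.6 F_EXX × L) = 153 / (0.75 × 0.6 × 70 × 13.5) = 0.3598 in.
Required leg w = t_e / 0.707 = 0.5089 in → use 9/16 in.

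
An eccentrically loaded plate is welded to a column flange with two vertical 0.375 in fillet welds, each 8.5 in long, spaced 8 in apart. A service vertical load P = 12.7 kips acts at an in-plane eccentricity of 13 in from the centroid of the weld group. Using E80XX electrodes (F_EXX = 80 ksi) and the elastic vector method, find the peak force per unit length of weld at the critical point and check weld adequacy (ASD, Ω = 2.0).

Total weld length L_w = 17 in. Treat welds as unit-width lines.
Polar moment about centroid: J = 2[d³/12 + d(b/2)²] = 2[8.5³/12 + 8.5×4²] = 374.4 in³.
Direct shear f_v = P/L_w = 12.7 / 17 = 0.7471 kip/in (vertical).
Torsion M = P·e = 12.7 × 13 = 165.1 kip·in.
Critical point at (x, y) = (4, 4.25) from centroid. f_tx = M·y/J = 1.874 kip/in; f_ty = M·x/J = 1.764 kip/in.
Resultant f_max = √[f_tx² + (f_v + f_ty)²] = √[1.874² + (0.7471 + 1.764)²] = 3.134 kip/in.
Capacity per unit length: r_n/Ω = (1/2.0) × 0.6 × 80 × (0.707 × 0.375) = 6.363 kip/in.
3.134 ≤ 6.363 → adequate.

f_max ≈ 3.13 kip/in; adequate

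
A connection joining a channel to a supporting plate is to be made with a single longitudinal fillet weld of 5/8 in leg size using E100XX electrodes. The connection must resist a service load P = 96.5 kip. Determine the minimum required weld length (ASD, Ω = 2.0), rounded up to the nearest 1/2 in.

E100XX → F_EXX = 100 ksi.
Throat t_e = 0.707 × 0.625 = 0.4419 in.
r_n/Ω = (0.6 × 100 × 0.4419) / 2.0 = 13.26 kip/in.
L_req = P / (r_n/Ω) = 96.5 / 13.26 = 7.28 in total.
Round up → use L = 7.5 in.

L = 7.5 in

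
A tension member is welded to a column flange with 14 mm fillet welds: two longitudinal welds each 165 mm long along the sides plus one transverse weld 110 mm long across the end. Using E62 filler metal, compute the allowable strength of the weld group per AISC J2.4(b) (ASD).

E62XX → F_EXX = 620 MPa.
t_e = 0.707 × 14 = 9.898 mm.
R_nwl = 0.6 × 620 × 9.898 × 330 × 10⁻³ = 1215 kN (longitudinal, 2 welds).
R_nwt = 0.6 × 620 × 9.898 × 110 × 10⁻³ = 405 kN (transverse, base value).
(i) R_nwl + R_nwt = 1620 kN; (ii) 0.85 R_nwl + 1.5 R_nwt = 1640 kN.
R_n = max = 1640 kN [governs: (ii)]; R_n/Ω = 820.2 kN.

R_n/Ω ≈ 820 kN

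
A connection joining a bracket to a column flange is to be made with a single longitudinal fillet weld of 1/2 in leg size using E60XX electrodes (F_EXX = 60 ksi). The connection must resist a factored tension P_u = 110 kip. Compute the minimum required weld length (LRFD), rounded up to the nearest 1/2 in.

Throat t_e = 0.707 × 0.5 = 0.3535 in.
φr_n = 0.75 × 0.6 × 60 × 0.3535 = 9.544 kip/in.
L_req = P_u / φr_n = 110 / 9.544 = 11.52 in total.
Round up → use L = 12 in.

L = 12 in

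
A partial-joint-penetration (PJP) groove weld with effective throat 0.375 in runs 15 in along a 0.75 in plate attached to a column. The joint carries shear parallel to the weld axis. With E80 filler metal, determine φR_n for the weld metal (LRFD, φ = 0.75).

φR_n ≈ 202 kip

E80XX → F_EXX = 80 ksi.
Effective throat (given) t_e = 0.375 in.
A_we = 0.375 × 15 = 5.625 in².
F_nw = 0.6 F_EXX = 48 ksi.
φR_n = 0.75 × 48 × 5.625 = 202.5 kip.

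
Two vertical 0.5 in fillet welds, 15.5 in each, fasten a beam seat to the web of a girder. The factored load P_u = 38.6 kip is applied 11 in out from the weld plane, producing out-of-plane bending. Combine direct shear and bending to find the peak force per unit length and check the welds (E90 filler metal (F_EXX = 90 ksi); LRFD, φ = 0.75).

f_max ≈ 5.45 kip/in; adequate

L_w = 2 × 15.5 = 31 in; section modulus (unit throat) S = 2 × L²/6 = 80.08 in².
Direct shear f_v = P/L_w = 38.6/31 = 1.245 kip/in.
Moment M = P × e = 38.6 × 11 = 424.6 kip·in; bending f_b = M/S = 5.302 kip/in.
f_max = √(f_v² + f_b²) = √(1.245² + 5.302²) = 5.446 kip/in.
φr_n = 0.75 × 0.6 × 90 × (0.707 × 0.5) = 14.32 kip/in → adequate.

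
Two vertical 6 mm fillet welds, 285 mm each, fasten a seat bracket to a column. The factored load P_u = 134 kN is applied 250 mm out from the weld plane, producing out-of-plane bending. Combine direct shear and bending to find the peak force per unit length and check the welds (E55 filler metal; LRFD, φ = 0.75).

f_max ≈ 1260 N/mm; NOT adequate

E55XX → F_EXX = 550 MPa.
L_w = 2 × 285 = 570 mm; section modulus (unit throat) S = 2 × L²/6 = 27080 mm².
Direct shear f_v = P/L_w = 134×10³/570 = 235.1 N/mm.
Moment M = P × e = 134×10³ × 250 = 33500000 N·mm; bending f_b = M/S = 1237 N/mm.
f_max = √(f_v² + f_b²) = √(235.1² + 1237²) = 1259 N/mm.
φr_n = 0.75 × 0.6 × 550 × (0.707 × 6) = 1050 N/mm → NOT adequate.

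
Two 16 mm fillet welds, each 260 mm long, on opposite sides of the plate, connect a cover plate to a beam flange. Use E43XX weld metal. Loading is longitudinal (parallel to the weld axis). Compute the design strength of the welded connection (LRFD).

φR_n ≈ 1140 kN

E43XX → F_EXX = 430 MPa.
Effective throat t_e = 0.707 × 16 = 11.31 mm.
Total length L = 520 mm; A_we = 11.31 × 520 = 5882 mm².
F_nw = 0.6 F_EXX = 0.6 × 430 = 258 MPa.
φR_n = 0.75 × 258 × 5882 × 10⁻³ = 1138 kN.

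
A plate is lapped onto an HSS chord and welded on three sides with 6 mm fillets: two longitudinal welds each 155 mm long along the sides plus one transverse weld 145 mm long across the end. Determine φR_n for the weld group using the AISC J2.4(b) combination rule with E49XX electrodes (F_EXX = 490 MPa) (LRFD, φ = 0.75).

t_e = 0.707 × 6 = 4.242 mm.
R_nwl = 0.6 × 490 × 4.242 × 310 × 10⁻³ = 386.6 kN (longitudinal, 2 welds).
R_nwt = 0.6 × 490 × 4.242 × 145 × 10⁻³ = 180.8 kN (transverse, base value).
(i) R_nwl + R_nwt = 567.5 kN; (ii) 0.85 R_nwl + 1.5 R_nwt = 599.9 kN.
R_n = max = 599.9 kN [governs: (ii)]; φR_n = 449.9 kN.

φR_n ≈ 450 kN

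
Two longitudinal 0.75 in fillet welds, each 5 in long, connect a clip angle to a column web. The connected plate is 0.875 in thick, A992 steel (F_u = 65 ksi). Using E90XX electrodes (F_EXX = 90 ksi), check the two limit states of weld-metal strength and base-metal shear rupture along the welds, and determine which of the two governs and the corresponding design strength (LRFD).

φR_n ≈ 215 kips (weld metal governs)

t_e = 0.707 × 0.75 = 0.5302 in; L = 10 in.
Weld metal: φR_n = 0.75 × 0.6 × 90 × 0.5302 × 10 = 214.8 kips.
Base metal (shear rupture): φR_n = 0.75 × 0.6 × 65 × 0.875 × 10 = 255.9 kips.
Governing: weld metal.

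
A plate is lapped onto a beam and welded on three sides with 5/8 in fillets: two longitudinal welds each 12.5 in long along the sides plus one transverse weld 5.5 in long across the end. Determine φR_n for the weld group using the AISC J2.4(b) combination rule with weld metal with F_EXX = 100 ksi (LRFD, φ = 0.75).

φR_n ≈ 606 kip

t_e = 0.707 × 0.625 = 0.4419 in.
R_nwl = 0.6 × 100 × 0.4419 × 25 = 662.8 kip (longitudinal, 2 welds).
R_nwt = 0.6 × 100 × 0.4419 × 5.5 = 145.8 kip (transverse, base value).
(i) R_nwl + R_nwt = 808.6 kip; (ii) 0.85 R_nwl + 1.5 R_nwt = 782.1 kip.
R_n = max = 808.6 kip [governs: (i)]; φR_n = 606.5 kip.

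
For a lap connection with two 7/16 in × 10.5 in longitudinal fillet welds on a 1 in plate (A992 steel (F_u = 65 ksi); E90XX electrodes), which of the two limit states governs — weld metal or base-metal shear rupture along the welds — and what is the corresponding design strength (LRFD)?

φR_n ≈ 263 kip (weld metal governs)

E90XX → F_EXX = 90 ksi.
t_e = 0.707 × 0.4375 = 0.3093 in; L = 21 in.
Weld metal: φR_n = 0.75 × 0.6 × 90 × 0.3093 × 21 = 263.1 kip.
Base metal (shear rupture): φR_n = 0.75 × 0.6 × 65 × 1 × 21 = 614.2 kip.
Governing: weld metal.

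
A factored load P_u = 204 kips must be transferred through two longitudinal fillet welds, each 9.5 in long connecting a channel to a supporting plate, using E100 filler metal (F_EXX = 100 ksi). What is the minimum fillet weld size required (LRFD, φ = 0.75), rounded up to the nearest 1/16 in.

Total weld length L = 19 in.
Required throat t_e = P_u / (φ × 0.6 F_EXX × L) = 204 / (0.75 × 0.6 × 100 × 19) = 0.2386 in.
Required leg w = t_e / 0.707 = 0.3375 in → use 3/8 in.

w = 3/8 in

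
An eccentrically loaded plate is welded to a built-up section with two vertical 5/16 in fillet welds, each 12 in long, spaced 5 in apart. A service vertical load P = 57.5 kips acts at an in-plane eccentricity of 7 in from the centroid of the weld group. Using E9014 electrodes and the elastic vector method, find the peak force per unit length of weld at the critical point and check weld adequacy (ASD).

E90XX → F_EXX = 90 ksi.
Total weld length L_w = 24 in. Treat welds as unit-width lines.
Polar moment about centroid: J = 2[d³/12 + d(b/2)²] = 2[12³/12 + 12×2.5²] = 438 in³.
Direct shear f_v = P/L_w = 57.5 / 24 = 2.396 kip/in (vertical).
Torsion M = P·e = 57.5 × 7 = 402.5 kip·in.
Critical point at (x, y) = (2.5, 6) from centroid. f_tx = M·y/J = 5.514 kip/in; f_ty = M·x/J = 2.297 kip/in.
Resultant f_max = √[f_tx² + (f_v + f_ty)²] = √[5.514² + (2.396 + 2.297)²] = 7.241 kip/in.
Capacity per unit length: r_n/Ω = (1/2.0) × 0.6 × 90 × (0.707 × 0.3125) = 5.965 kip/in.
7.241 > 5.965 → NOT adequate.

f_max ≈ 7.24 kip/in; NOT adequate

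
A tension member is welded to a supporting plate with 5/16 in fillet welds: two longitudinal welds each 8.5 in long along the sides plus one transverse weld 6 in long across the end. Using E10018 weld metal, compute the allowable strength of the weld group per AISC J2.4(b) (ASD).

E100XX → F_EXX = 100 ksi.
t_e = 0.707 × 0.3125 = 0.2209 in.
R_nwl = 0.6 × 100 × 0.2209 × 17 = 225.4 kips (longitudinal, 2 welds).
R_nwt = 0.6 × 100 × 0.2209 × 6 = 79.54 kips (transverse, base value).
(i) R_nwl + R_nwt = 304.9 kips; (ii) 0.85 R_nwl + 1.5 R_nwt = 310.9 kips.
R_n = max = 310.9 kips [governs: (ii)]; R_n/Ω = 155.4 kips.

R_n/Ω ≈ 155 kips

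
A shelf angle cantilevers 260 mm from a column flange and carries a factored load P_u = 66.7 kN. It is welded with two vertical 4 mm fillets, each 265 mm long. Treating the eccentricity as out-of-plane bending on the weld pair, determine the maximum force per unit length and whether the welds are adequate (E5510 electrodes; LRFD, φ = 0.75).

f_max ≈ 751 N/mm; NOT adequate

E55XX → F_EXX = 550 MPa.
L_w = 2 × 265 = 530 mm; section modulus (unit throat) S = 2 × L²/6 = 23410 mm².
Direct shear f_v = P/L_w = 66.7×10³/530 = 125.8 N/mm.
Moment M = P × e = 66.7×10³ × 260 = 17342000 N·mm; bending f_b = M/S = 740.8 N/mm.
f_max = √(f_v² + f_b²) = √(125.8² + 740.8²) = 751.5 N/mm.
φr_n = 0.75 × 0.6 × 550 × (0.707 × 4) = 699.9 N/mm → NOT adequate.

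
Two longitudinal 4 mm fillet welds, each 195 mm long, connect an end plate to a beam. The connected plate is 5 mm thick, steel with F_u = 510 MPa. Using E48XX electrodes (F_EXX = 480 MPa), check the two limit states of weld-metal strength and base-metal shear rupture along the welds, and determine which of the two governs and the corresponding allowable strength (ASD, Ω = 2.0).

R_n/Ω ≈ 159 kN (weld metal governs)

t_e = 0.707 × 4 = 2.828 mm; L = 390 mm.
Weld metal: R_n/Ω = (1/2.0) × 0.6 × 480 × 2.828 × 390 × 10⁻³ = 158.8 kN.
Base metal (shear rupture): R_n/Ω = (1/2.0) × 0.6 × 510 × 5 × 390 × 10⁻³ = 298.4 kN.
Governing: weld metal.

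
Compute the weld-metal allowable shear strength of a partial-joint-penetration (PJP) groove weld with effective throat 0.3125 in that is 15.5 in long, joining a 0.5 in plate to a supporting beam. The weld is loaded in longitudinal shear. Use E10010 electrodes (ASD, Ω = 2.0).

E100XX → F_EXX = 100 ksi.
Effective throat (given) t_e = 0.3125 in.
A_we = 0.3125 × 15.5 = 4.844 in².
F_nw = 0.6 F_EXX = 60 ksi.
R_n/Ω = (60 × 4.844) / 2.0 = 145.3 kip.

R_n/Ω ≈ 145 kip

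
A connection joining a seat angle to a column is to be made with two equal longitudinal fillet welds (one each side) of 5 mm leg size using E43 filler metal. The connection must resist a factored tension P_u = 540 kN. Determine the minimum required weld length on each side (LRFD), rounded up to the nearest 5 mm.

E43XX → F_EXX = 430 MPa.
Throat t_e = 0.707 × 5 = 3.535 mm.
φr_n = 0.75 × 0.6 × 430 × 3.535 × 10⁻³ = 0.684 kN/mm.
L_req = P_u / φr_n = 540 / 0.684 = 789.4 mm total.
Per side: 789.4 / 2 = 394.7 mm.
Round up → use L = 395 mm on each side.

L = 395 mm on each side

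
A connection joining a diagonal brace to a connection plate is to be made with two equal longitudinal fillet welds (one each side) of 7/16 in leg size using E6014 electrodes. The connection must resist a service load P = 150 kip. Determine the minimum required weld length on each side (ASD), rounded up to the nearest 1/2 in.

E60XX → F_EXX = 60 ksi.
Throat t_e = 0.707 × 0.4375 = 0.3093 in.
r_n/Ω = (0.6 × 60 × 0.3093) / 2.0 = 5.568 kip/in.
L_req = P / (r_n/Ω) = 150 / 5.568 = 26.94 in total.
Per side: 26.94 / 2 = 13.47 in.
Round up → use L = 13.5 in on each side.

L = 13.5 in on each side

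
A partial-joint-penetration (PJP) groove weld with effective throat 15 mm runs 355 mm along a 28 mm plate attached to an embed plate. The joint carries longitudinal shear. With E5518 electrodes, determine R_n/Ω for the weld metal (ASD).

R_n/Ω ≈ 879 kN

E55XX → F_EXX = 550 MPa.
Effective throat (given) t_e = 15 mm.
A_we = 15 × 355 = 5325 mm².
F_nw = 0.6 F_EXX = 330 MPa.
R_n/Ω = (330 × 5325) / 2.0 × 10⁻³ = 878.6 kN.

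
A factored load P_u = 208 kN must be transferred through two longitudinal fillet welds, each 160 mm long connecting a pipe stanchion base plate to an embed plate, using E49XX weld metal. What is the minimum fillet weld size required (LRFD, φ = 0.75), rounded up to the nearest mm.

E49XX → F_EXX = 490 MPa.
Total weld length L = 320 mm.
Required throat t_e = P_u / (φ × 0.6 F_EXX × L) = 208 / (0.75 × 0.6 × 490 × 320 × 10⁻³) = 2.948 mm.
Required leg w = t_e / 0.707 = 4.17 mm → use 5 mm.

w = 5 mm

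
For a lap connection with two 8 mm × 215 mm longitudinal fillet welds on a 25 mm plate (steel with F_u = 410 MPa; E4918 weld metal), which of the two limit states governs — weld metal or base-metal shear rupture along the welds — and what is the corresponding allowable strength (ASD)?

E49XX → F_EXX = 490 MPa.
t_e = 0.707 × 8 = 5.656 mm; L = 430 mm.
Weld metal: R_n/Ω = (1/2.0) × 0.6 × 490 × 5.656 × 430 × 10⁻³ = 357.5 kN.
Base metal (shear rupture): R_n/Ω = (1/2.0) × 0.6 × 410 × 25 × 430 × 10⁻³ = 1322 kN.
Governing: weld metal.

R_n/Ω ≈ 358 kN (weld metal governs)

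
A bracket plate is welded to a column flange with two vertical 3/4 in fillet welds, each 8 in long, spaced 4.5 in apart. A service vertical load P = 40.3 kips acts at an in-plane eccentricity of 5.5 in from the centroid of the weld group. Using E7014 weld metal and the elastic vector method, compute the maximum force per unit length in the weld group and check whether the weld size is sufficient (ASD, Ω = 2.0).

f_max ≈ 7.67 kip/in; adequate

E70XX → F_EXX = 70 ksi.
Total weld length L_w = 16 in. Treat welds as unit-width lines.
Polar moment about centroid: J = 2[d³/12 + d(b/2)²] = 2[8³/12 + 8×2.25²] = 166.3 in³.
Direct shear f_v = P/L_w = 40.3 / 16 = 2.519 kip/in (vertical).
Torsion M = P·e = 40.3 × 5.5 = 221.65 kip·in.
Critical point at (x, y) = (2.25, 4) from centroid. f_tx = M·y/J = 5.33 kip/in; f_ty = M·x/J = 2.998 kip/in.
Resultant f_max = √[f_tx² + (f_v + f_ty)²] = √[5.33² + (2.519 + 2.998)²] = 7.671 kip/in.
Capacity per unit length: r_n/Ω = (1/2.0) × 0.6 × 70 × (0.707 × 0.75) = 11.14 kip/in.
7.671 ≤ 11.14 → adequate.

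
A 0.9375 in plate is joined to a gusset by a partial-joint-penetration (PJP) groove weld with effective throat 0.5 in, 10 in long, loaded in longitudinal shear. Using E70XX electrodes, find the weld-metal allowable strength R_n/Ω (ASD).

E70XX → F_EXX = 70 ksi.
Effective throat (given) t_e = 0.5 in.
A_we = 0.5 × 10 = 5 in².
F_nw = 0.6 F_EXX = 42 ksi.
R_n/Ω = (42 × 5) / 2.0 = 105 kip.

R_n/Ω ≈ 105 kip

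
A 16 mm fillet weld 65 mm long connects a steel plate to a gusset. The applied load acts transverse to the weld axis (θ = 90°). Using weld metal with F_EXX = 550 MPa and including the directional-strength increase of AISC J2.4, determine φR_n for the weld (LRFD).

φR_n ≈ 273 kN

t_e = 0.707 × 16 = 11.31 mm; A_we = 11.31 × 65 = 735.3 mm².
Directional factor: 1.0 + 0.5 sin^1.5(90°) = 1.5.
F_nw = 0.6 × 550 × 1.5 = 495 MPa.
φR_n = 0.75 × 495 × 735.3 × 10⁻³ = 273 kN.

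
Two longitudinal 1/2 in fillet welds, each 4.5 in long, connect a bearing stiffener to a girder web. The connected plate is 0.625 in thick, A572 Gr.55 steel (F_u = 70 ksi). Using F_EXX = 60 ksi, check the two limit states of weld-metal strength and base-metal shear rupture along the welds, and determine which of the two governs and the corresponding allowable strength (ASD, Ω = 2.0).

t_e = 0.707 × 0.5 = 0.3535 in; L = 9 in.
Weld metal: R_n/Ω = (1/2.0) × 0.6 × 60 × 0.3535 × 9 = 57.27 kips.
Base metal (shear rupture): R_n/Ω = (1/2.0) × 0.6 × 70 × 0.625 × 9 = 118.1 kips.
Governing: weld metal.

R_n/Ω ≈ 57.3 kips (weld metal governs)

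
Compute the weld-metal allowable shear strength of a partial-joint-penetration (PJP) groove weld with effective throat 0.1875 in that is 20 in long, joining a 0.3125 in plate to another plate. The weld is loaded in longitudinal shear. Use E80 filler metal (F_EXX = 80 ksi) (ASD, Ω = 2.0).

Effective throat (given) t_e = 0.1875 in.
A_we = 0.1875 × 20 = 3.75 in².
F_nw = 0.6 F_EXX = 48 ksi.
R_n/Ω = (48 × 3.75) / 2.0 = 90 kip.

R_n/Ω ≈ 90 kip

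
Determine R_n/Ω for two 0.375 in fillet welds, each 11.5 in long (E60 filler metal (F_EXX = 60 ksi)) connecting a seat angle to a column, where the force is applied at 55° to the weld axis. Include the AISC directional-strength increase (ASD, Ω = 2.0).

R_n/Ω ≈ 150 kips

t_e = 0.707 × 0.375 = 0.2651 in; A_we = 0.2651 × 23 = 6.098 in².
Directional factor: 1.0 + 0.5 sin^1.5(55°) = 1.371.
F_nw = 0.6 × 60 × 1.371 = 49.35 ksi.
R_n/Ω = (49.35 × 6.098) / 2.0 = 150.4 kips.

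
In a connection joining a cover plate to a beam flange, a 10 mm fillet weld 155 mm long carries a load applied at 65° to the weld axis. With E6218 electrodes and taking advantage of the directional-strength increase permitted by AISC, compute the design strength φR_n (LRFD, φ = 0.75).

φR_n ≈ 438 kN

E62XX → F_EXX = 620 MPa.
t_e = 0.707 × 10 = 7.07 mm; A_we = 7.07 × 155 = 1096 mm².
Directional factor: 1.0 + 0.5 sin^1.5(65°) = 1.431.
F_nw = 0.6 × 620 × 1.431 = 532.5 MPa.
φR_n = 0.75 × 532.5 × 1096 × 10⁻³ = 437.6 kN.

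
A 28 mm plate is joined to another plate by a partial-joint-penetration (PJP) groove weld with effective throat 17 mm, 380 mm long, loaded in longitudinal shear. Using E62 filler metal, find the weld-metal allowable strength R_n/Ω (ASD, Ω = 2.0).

R_n/Ω ≈ 1200 kN

E62XX → F_EXX = 620 MPa.
Effective throat (given) t_e = 17 mm.
A_we = 17 × 380 = 6460 mm².
F_nw = 0.6 F_EXX = 372 MPa.
R_n/Ω = (372 × 6460) / 2.0 × 10⁻³ = 1202 kN.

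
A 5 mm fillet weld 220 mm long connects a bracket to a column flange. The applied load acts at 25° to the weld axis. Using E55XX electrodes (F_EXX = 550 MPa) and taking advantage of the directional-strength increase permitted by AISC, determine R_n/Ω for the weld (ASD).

t_e = 0.707 × 5 = 3.535 mm; A_we = 3.535 × 220 = 777.7 mm².
Directional factor: 1.0 + 0.5 sin^1.5(25°) = 1.137.
F_nw = 0.6 × 550 × 1.137 = 375.3 MPa.
R_n/Ω = (375.3 × 777.7) / 2.0 × 10⁻³ = 145.9 kN.

R_n/Ω ≈ 146 kN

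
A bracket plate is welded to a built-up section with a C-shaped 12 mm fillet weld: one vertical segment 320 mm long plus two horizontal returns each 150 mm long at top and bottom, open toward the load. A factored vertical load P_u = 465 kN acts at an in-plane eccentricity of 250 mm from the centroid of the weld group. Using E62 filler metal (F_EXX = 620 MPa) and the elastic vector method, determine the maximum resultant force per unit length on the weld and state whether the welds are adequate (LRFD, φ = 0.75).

f_max ≈ 2440 N/mm; NOT adequate

Total weld length L_w = 620 mm. Treat welds as unit-width lines.
Centroid: x̄ = 2×150×75 / 620 = 36.29 mm from the vertical weld.
Polar moment about centroid: J = I_x + I_y = [320³/12 + 2×150×160²] + [320×36.29² + 2(150³/12 + 150×38.71²)] = 11840000 mm³.
Direct shear f_v = P/L_w = 465×10³ / 620 = 750 N/mm (vertical).
Torsion M = P·e = 465×10³ × 250 = 116250000 N·mm.
Critical point at (x, y) = (113.7, 160) from centroid. f_tx = M·y/J = 1570 N/mm; f_ty = M·x/J = 1116 N/mm.
Resultant f_max = √[f_tx² + (f_v + f_ty)²] = √[1570² + (750 + 1116)²] = 2439 N/mm.
Capacity per unit length: φr_n = 0.75 × 0.6 × 620 × (0.707 × 12) = 2367 N/mm.
2439 > 2367 → NOT adequate.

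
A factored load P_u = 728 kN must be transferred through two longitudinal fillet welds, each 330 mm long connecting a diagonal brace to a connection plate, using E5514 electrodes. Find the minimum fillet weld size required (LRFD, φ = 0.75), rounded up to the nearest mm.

w = 7 mm

E55XX → F_EXX = 550 MPa.
Total weld length L = 660 mm.
Required throat t_e = P_u / (φ × 0.6 F_EXX × L) = 728 / (0.75 × 0.6 × 550 × 660 × 10⁻³) = 4.457 mm.
Required leg w = t_e / 0.707 = 6.304 mm → use 7 mm.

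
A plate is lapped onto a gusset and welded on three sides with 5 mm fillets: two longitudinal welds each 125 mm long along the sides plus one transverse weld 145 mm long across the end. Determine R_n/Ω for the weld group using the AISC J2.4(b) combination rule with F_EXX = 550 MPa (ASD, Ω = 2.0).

R_n/Ω ≈ 251 kN

t_e = 0.707 × 5 = 3.535 mm.
R_nwl = 0.6 × 550 × 3.535 × 250 × 10⁻³ = 291.6 kN (longitudinal, 2 welds).
R_nwt = 0.6 × 550 × 3.535 × 145 × 10⁻³ = 169.1 kN (transverse, base value).
(i) R_nwl + R_nwt = 460.8 kN; (ii) 0.85 R_nwl + 1.5 R_nwt = 501.6 kN.
R_n = max = 501.6 kN [governs: (ii)]; R_n/Ω = 250.8 kN.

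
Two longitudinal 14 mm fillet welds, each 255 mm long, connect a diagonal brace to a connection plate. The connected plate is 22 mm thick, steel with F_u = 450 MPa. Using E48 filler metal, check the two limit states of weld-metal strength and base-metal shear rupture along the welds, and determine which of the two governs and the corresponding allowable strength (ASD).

R_n/Ω ≈ 727 kN (weld metal governs)

E48XX → F_EXX = 480 MPa.
t_e = 0.707 × 14 = 9.898 mm; L = 510 mm.
Weld metal: R_n/Ω = (1/2.0) × 0.6 × 480 × 9.898 × 510 × 10⁻³ = 726.9 kN.
Base metal (shear rupture): R_n/Ω = (1/2.0) × 0.6 × 450 × 22 × 510 × 10⁻³ = 1515 kN.
Governing: weld metal.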